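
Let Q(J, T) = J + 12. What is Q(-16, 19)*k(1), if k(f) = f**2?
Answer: -4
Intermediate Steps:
Q(J, T) = 12 + J
Q(-16, 19)*k(1) = (12 - 16)*1**2 = -4*1 = -4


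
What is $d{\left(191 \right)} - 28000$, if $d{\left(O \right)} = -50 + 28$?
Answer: $-28022$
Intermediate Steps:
$d{\left(O \right)} = -22$
$d{\left(191 \right)} - 28000 = -22 - 28000 = -28022$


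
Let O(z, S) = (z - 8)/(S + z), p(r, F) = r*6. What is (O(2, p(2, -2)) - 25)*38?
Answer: -6764/7 ≈ -966.29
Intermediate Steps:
p(r, F) = 6*r
O(z, S) = (-8 + z)/(S + z)
(O(2, p(2, -2)) - 25)*38 = ((-8 + 2)/(6*2 + 2) - 25)*38 = (-6/(12 + 2) - 25)*38 = (-6/14 - 25)*38 = ((1/14)*(-6) - 25)*38 = (-3/7 - 25)*38 = -178/7*38 = -6764/7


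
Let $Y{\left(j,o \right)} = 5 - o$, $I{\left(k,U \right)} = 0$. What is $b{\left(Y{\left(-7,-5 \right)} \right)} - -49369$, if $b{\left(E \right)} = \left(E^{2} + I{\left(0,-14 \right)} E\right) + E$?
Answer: $49479$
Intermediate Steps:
$b{\left(E \right)} = E + E^{2}$ ($b{\left(E \right)} = \left(E^{2} + 0 E\right) + E = \left(E^{2} + 0\right) + E = E^{2} + E = E + E^{2}$)
$b{\left(Y{\left(-7,-5 \right)} \right)} - -49369 = \left(5 - -5\right) \left(1 + \left(5 - -5\right)\right) - -49369 = \left(5 + 5\right) \left(1 + \left(5 + 5\right)\right) + 49369 = 10 \left(1 + 10\right) + 49369 = 10 \cdot 11 + 49369 = 110 + 49369 = 49479$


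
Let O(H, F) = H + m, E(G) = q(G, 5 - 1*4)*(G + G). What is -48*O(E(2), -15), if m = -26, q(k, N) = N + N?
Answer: 864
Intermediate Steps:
q(k, N) = 2*N
E(G) = 4*G (E(G) = (2*(5 - 1*4))*(G + G) = (2*(5 - 4))*(2*G) = (2*1)*(2*G) = 2*(2*G) = 4*G)
O(H, F) = -26 + H (O(H, F) = H - 26 = -26 + H)
-48*O(E(2), -15) = -48*(-26 + 4*2) = -48*(-26 + 8) = -48*(-18) = 864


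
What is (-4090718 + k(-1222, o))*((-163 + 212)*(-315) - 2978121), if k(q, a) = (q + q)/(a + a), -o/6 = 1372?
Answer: 4200306988308451/343 ≈ 1.2246e+13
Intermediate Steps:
o = -8232 (o = -6*1372 = -8232)
k(q, a) = q/a (k(q, a) = (2*q)/((2*a)) = (2*q)*(1/(2*a)) = q/a)
(-4090718 + k(-1222, o))*((-163 + 212)*(-315) - 2978121) = (-4090718 - 1222/(-8232))*((-163 + 212)*(-315) - 2978121) = (-4090718 - 1222*(-1/8232))*(49*(-315) - 2978121) = (-4090718 + 611/4116)*(-15435 - 2978121) = -16837394677/4116*(-2993556) = 4200306988308451/343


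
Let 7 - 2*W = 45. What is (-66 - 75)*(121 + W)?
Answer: -14382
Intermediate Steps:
W = -19 (W = 7/2 - 1/2*45 = 7/2 - 45/2 = -19)
(-66 - 75)*(121 + W) = (-66 - 75)*(121 - 19) = -141*102 = -14382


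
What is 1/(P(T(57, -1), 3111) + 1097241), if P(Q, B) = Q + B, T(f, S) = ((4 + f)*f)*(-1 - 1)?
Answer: 1/1093398 ≈ 9.1458e-7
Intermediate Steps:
T(f, S) = -2*f*(4 + f) (T(f, S) = (f*(4 + f))*(-2) = -2*f*(4 + f))
P(Q, B) = B + Q
1/(P(T(57, -1), 3111) + 1097241) = 1/((3111 - 2*57*(4 + 57)) + 1097241) = 1/((3111 - 2*57*61) + 1097241) = 1/((3111 - 6954) + 1097241) = 1/(-3843 + 1097241) = 1/1093398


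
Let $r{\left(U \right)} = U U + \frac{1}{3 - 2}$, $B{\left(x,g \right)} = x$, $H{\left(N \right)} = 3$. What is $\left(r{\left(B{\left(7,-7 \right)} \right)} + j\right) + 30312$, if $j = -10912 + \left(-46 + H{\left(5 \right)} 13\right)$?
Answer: $19443$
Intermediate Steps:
$r{\left(U \right)} = 1 + U^{2}$ ($r{\left(U \right)} = U^{2} + 1^{-1} = U^{2} + 1 = 1 + U^{2}$)
$j = -10919$ ($j = -10912 + \left(-46 + 3 \cdot 13\right) = -10912 + \left(-46 + 39\right) = -10912 - 7 = -10919$)
$\left(r{\left(B{\left(7,-7 \right)} \right)} + j\right) + 30312 = \left(\left(1 + 7^{2}\right) - 10919\right) + 30312 = \left(\left(1 + 49\right) - 10919\right) + 30312 = \left(50 - 10919\right) + 30312 = -10869 + 30312 = 19443$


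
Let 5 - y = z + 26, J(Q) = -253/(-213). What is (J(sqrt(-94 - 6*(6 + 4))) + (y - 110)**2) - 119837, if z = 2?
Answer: -21757271/213 ≈ -1.0215e+5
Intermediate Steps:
J(Q) = 253/213 (J(Q) = -253*(-1/213) = 253/213)
y = -23 (y = 5 - (2 + 26) = 5 - 1*28 = 5 - 28 = -23)
(J(sqrt(-94 - 6*(6 + 4))) + (y - 110)**2) - 119837 = (253/213 + (-23 - 110)**2) - 119837 = (253/213 + (-133)**2) - 119837 = (253/213 + 17689) - 119837 = 3768010/213 - 119837 = -21757271/213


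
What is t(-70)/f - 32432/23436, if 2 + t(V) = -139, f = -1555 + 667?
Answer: -2124595/1734264 ≈ -1.2251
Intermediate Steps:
f = -888
t(V) = -141 (t(V) = -2 - 139 = -141)
t(-70)/f - 32432/23436 = -141/(-888) - 32432/23436 = -141*(-1/888) - 32432*1/23436 = 47/296 - 8108/5859 = -2124595/1734264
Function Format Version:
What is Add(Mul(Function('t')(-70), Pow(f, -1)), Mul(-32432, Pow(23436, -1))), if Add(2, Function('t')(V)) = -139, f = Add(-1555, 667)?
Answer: Rational(-2124595, 1734264) ≈ -1.2251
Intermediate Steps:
f = -888
Function('t')(V) = -141 (Function('t')(V) = Add(-2, -139) = -141)
Add(Mul(Function('t')(-70), Pow(f, -1)), Mul(-32432, Pow(23436, -1))) = Add(Mul(-141, Pow(-888, -1)), Mul(-32432, Pow(23436, -1))) = Add(Mul(-141, Rational(-1, 888)), Mul(-32432, Rational(1, 23436))) = Add(Rational(47, 296), Rational(-8108, 5859)) = Rational(-2124595, 1734264)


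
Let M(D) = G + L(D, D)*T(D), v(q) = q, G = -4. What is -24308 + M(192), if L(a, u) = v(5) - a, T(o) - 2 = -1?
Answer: -24499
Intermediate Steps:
T(o) = 1 (T(o) = 2 - 1 = 1)
L(a, u) = 5 - a
M(D) = 1 - D (M(D) = -4 + (5 - D)*1 = -4 + (5 - D) = 1 - D)
-24308 + M(192) = -24308 + (1 - 1*192) = -24308 + (1 - 192) = -24308 - 191 = -24499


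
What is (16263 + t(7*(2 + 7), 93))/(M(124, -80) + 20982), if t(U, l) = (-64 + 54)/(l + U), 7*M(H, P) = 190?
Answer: 8879563/11470992 ≈ 0.77409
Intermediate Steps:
M(H, P) = 190/7 (M(H, P) = (1/7)*190 = 190/7)
t(U, l) = -10/(U + l)
(16263 + t(7*(2 + 7), 93))/(M(124, -80) + 20982) = (16263 - 10/(7*(2 + 7) + 93))/(190/7 + 20982) = (16263 - 10/(7*9 + 93))/(147064/7) = (16263 - 10/(63 + 93))*(7/147064) = (16263 - 10/156)*(7/147064) = (16263 - 10*1/156)*(7/147064) = (16263 - 5/78)*(7/147064) = (1268509/78)*(7/147064) = 8879563/11470992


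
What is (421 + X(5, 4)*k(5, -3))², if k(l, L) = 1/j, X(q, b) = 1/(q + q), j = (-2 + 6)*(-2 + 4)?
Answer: 1134409761/6400 ≈ 1.7725e+5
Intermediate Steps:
j = 8 (j = 4*2 = 8)
X(q, b) = 1/(2*q)
k(l, L) = ⅛ (k(l, L) = 1/8 = ⅛)
(421 + X(5, 4)*k(5, -3))² = (421 + ((½)/5)*(⅛))² = (421 + ((½)*(⅕))*(⅛))² = (421 + (⅒)*(⅛))² = (421 + 1/80)² = (33681/80)² = 1134409761/6400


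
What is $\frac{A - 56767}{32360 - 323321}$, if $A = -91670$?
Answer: $\frac{16493}{32329} \approx 0.51016$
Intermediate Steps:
$\frac{A - 56767}{32360 - 323321} = \frac{-91670 - 56767}{32360 - 323321} = - \frac{148437}{-290961} = \left(-148437\right) \left(- \frac{1}{290961}\right) = \frac{16493}{32329}$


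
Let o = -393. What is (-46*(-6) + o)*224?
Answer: -26208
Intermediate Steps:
(-46*(-6) + o)*224 = (-46*(-6) - 393)*224 = (276 - 393)*224 = -117*224 = -26208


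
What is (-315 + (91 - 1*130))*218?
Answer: -77172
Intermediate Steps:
(-315 + (91 - 1*130))*218 = (-315 + (91 - 130))*218 = (-315 - 39)*218 = -354*218 = -77172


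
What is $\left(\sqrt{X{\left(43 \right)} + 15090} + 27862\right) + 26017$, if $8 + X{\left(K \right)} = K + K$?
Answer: $53879 + 8 \sqrt{237} \approx 54002.0$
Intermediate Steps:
$X{\left(K \right)} = -8 + 2 K$ ($X{\left(K \right)} = -8 + \left(K + K\right) = -8 + 2 K$)
$\left(\sqrt{X{\left(43 \right)} + 15090} + 27862\right) + 26017 = \left(\sqrt{\left(-8 + 2 \cdot 43\right) + 15090} + 27862\right) + 26017 = \left(\sqrt{\left(-8 + 86\right) + 15090} + 27862\right) + 26017 = \left(\sqrt{78 + 15090} + 27862\right) + 26017 = \left(\sqrt{15168} + 27862\right) + 26017 = \left(8 \sqrt{237} + 27862\right) + 26017 = \left(27862 + 8 \sqrt{237}\right) + 26017 = 53879 + 8 \sqrt{237}$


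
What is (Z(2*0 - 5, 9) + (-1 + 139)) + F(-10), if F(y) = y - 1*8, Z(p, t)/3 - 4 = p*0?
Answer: 132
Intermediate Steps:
Z(p, t) = 12 (Z(p, t) = 12 + 3*(p*0) = 12 + 3*0 = 12 + 0 = 12)
F(y) = -8 + y (F(y) = y - 8 = -8 + y)
(Z(2*0 - 5, 9) + (-1 + 139)) + F(-10) = (12 + (-1 + 139)) + (-8 - 10) = (12 + 138) - 18 = 150 - 18 = 132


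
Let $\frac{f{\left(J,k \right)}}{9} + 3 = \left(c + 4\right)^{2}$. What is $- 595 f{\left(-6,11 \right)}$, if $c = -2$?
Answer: $-5355$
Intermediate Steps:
$f{\left(J,k \right)} = 9$ ($f{\left(J,k \right)} = -27 + 9 \left(-2 + 4\right)^{2} = -27 + 9 \cdot 2^{2} = -27 + 9 \cdot 4 = -27 + 36 = 9$)
$- 595 f{\left(-6,11 \right)} = \left(-595\right) 9 = -5355$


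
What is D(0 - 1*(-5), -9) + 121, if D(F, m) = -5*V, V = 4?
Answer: 101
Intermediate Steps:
D(F, m) = -20 (D(F, m) = -5*4 = -20)
D(0 - 1*(-5), -9) + 121 = -20 + 121 = 101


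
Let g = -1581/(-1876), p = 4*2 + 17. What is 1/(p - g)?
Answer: 1876/45319 ≈ 0.041395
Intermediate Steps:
p = 25 (p = 8 + 17 = 25)
g = 1581/1876 (g = -1581*(-1/1876) = 1581/1876 ≈ 0.84275)
1/(p - g) = 1/(25 - 1*1581/1876) = 1/(25 - 1581/1876) = 1/(45319/1876) = 1876/45319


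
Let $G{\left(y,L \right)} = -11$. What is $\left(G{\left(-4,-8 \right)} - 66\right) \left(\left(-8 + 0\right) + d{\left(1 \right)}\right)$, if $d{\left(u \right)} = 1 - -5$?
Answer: $154$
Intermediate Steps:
$d{\left(u \right)} = 6$ ($d{\left(u \right)} = 1 + 5 = 6$)
$\left(G{\left(-4,-8 \right)} - 66\right) \left(\left(-8 + 0\right) + d{\left(1 \right)}\right) = \left(-11 - 66\right) \left(\left(-8 + 0\right) + 6\right) = - 77 \left(-8 + 6\right) = \left(-77\right) \left(-2\right) = 154$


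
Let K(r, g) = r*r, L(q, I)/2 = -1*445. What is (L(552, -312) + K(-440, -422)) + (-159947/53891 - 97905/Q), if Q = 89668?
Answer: 931212565483529/4832298188 ≈ 1.9271e+5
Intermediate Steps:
L(q, I) = -890 (L(q, I) = 2*(-1*445) = 2*(-445) = -890)
K(r, g) = r²
(L(552, -312) + K(-440, -422)) + (-159947/53891 - 97905/Q) = (-890 + (-440)²) + (-159947/53891 - 97905/89668) = (-890 + 193600) + (-159947*1/53891 - 97905*1/89668) = 192710 + (-159947/53891 - 97905/89668) = 192710 - 19618325951/4832298188 = 931212565483529/4832298188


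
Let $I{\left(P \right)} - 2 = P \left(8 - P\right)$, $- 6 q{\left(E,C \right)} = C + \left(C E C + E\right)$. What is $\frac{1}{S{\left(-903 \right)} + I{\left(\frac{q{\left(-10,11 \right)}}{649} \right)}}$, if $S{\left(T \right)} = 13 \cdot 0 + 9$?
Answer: $\frac{1684804}{22555187} \approx 0.074697$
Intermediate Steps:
$q{\left(E,C \right)} = - \frac{C}{6} - \frac{E}{6} - \frac{E C^{2}}{6}$ ($q{\left(E,C \right)} = - \frac{C + \left(C E C + E\right)}{6} = - \frac{C + \left(E C^{2} + E\right)}{6} = - \frac{C + \left(E + E C^{2}\right)}{6} = - \frac{C + E + E C^{2}}{6} = - \frac{C}{6} - \frac{E}{6} - \frac{E C^{2}}{6}$)
$S{\left(T \right)} = 9$ ($S{\left(T \right)} = 0 + 9 = 9$)
$I{\left(P \right)} = 2 + P \left(8 - P\right)$
$\frac{1}{S{\left(-903 \right)} + I{\left(\frac{q{\left(-10,11 \right)}}{649} \right)}} = \frac{1}{9 + \left(2 - \left(\frac{\left(- \frac{1}{6}\right) 11 - - \frac{5}{3} - - \frac{5 \cdot 11^{2}}{3}}{649}\right)^{2} + 8 \frac{\left(- \frac{1}{6}\right) 11 - - \frac{5}{3} - - \frac{5 \cdot 11^{2}}{3}}{649}\right)} = \frac{1}{9 + \left(2 - \left(\left(- \frac{11}{6} + \frac{5}{3} - \left(- \frac{5}{3}\right) 121\right) \frac{1}{649}\right)^{2} + 8 \left(- \frac{11}{6} + \frac{5}{3} - \left(- \frac{5}{3}\right) 121\right) \frac{1}{649}\right)} = \frac{1}{9 + \left(2 - \left(\left(- \frac{11}{6} + \frac{5}{3} + \frac{605}{3}\right) \frac{1}{649}\right)^{2} + 8 \left(- \frac{11}{6} + \frac{5}{3} + \frac{605}{3}\right) \frac{1}{649}\right)} = \frac{1}{9 + \left(2 - \left(\frac{403}{2} \cdot \frac{1}{649}\right)^{2} + 8 \cdot \frac{403}{2} \cdot \frac{1}{649}\right)} = \frac{1}{9 + \left(2 - \left(\frac{403}{1298}\right)^{2} + 8 \cdot \frac{403}{1298}\right)} = \frac{1}{9 + \left(2 - \frac{162409}{1684804} + \frac{1612}{649}\right)} = \frac{1}{9 + \frac{7391951}{1684804}} = \frac{1}{\frac{22555187}{1684804}} = \frac{1684804}{22555187}$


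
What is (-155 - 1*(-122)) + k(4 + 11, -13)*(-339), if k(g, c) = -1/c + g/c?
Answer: 4317/13 ≈ 332.08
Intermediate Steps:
(-155 - 1*(-122)) + k(4 + 11, -13)*(-339) = (-155 - 1*(-122)) + ((-1 + (4 + 11))/(-13))*(-339) = (-155 + 122) - (-1 + 15)/13*(-339) = -33 - 1/13*14*(-339) = -33 - 14/13*(-339) = -33 + 4746/13 = 4317/13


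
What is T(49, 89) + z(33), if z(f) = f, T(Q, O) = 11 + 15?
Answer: 59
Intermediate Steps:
T(Q, O) = 26
T(49, 89) + z(33) = 26 + 33 = 59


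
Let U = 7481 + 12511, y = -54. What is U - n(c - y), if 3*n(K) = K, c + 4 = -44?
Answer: 19990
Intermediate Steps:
c = -48 (c = -4 - 44 = -48)
n(K) = K/3
U = 19992
U - n(c - y) = 19992 - (-48 - 1*(-54))/3 = 19992 - (-48 + 54)/3 = 19992 - 6/3 = 19992 - 1*2 = 19992 - 2 = 19990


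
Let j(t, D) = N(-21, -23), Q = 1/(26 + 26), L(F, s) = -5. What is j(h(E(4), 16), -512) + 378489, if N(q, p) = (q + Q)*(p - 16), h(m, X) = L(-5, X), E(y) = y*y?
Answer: 1517229/4 ≈ 3.7931e+5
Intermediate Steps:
E(y) = y²
Q = 1/52 ≈ 0.019231
h(m, X) = -5
N(q, p) = (-16 + p)*(1/52 + q) (N(q, p) = (q + 1/52)*(p - 16) = (1/52 + q)*(-16 + p) = (-16 + p)*(1/52 + q))
j(t, D) = 3273/4 (j(t, D) = -4/13 - 16*(-21) + (1/52)*(-23) - 23*(-21) = -4/13 + 336 - 23/52 + 483 = 3273/4)
j(h(E(4), 16), -512) + 378489 = 3273/4 + 378489 = 1517229/4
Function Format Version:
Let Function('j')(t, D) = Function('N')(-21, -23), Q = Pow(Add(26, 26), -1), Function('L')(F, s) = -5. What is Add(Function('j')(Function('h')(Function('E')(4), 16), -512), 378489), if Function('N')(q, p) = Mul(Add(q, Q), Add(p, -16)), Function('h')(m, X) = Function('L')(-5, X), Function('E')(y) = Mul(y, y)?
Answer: Rational(1517229, 4) ≈ 3.7931e+5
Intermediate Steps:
Function('E')(y) = Pow(y, 2)
Q = Rational(1, 52) (Q = Pow(52, -1) = Rational(1, 52) ≈ 0.019231)
Function('h')(m, X) = -5
Function('N')(q, p) = Mul(Add(-16, p), Add(Rational(1, 52), q)) (Function('N')(q, p) = Mul(Add(q, Rational(1, 52)), Add(p, -16)) = Mul(Add(Rational(1, 52), q), Add(-16, p)) = Mul(Add(-16, p), Add(Rational(1, 52), q)))
Function('j')(t, D) = Rational(3273, 4) (Function('j')(t, D) = Add(Rational(-4, 13), Mul(-16, -21), Mul(Rational(1, 52), -23), Mul(-23, -21)) = Add(Rational(-4, 13), 336, Rational(-23, 52), 483) = Rational(3273, 4))
Add(Function('j')(Function('h')(Function('E')(4), 16), -512), 378489) = Add(Rational(3273, 4), 378489) = Rational(1517229, 4)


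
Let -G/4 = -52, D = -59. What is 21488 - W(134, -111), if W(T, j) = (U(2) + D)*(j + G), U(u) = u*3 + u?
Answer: 26435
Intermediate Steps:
U(u) = 4*u (U(u) = 3*u + u = 4*u)
G = 208 (G = -4*(-52) = 208)
W(T, j) = -10608 - 51*j (W(T, j) = (4*2 - 59)*(j + 208) = (8 - 59)*(208 + j) = -51*(208 + j) = -10608 - 51*j)
21488 - W(134, -111) = 21488 - (-10608 - 51*(-111)) = 21488 - (-10608 + 5661) = 21488 - 1*(-4947) = 21488 + 4947 = 26435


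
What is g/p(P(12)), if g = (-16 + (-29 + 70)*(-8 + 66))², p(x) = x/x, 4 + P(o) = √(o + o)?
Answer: 5579044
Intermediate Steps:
P(o) = -4 + √2*√o (P(o) = -4 + √(o + o) = -4 + √(2*o) = -4 + √2*√o)
p(x) = 1
g = 5579044 (g = (-16 + 41*58)² = (-16 + 2378)² = 2362² = 5579044)
g/p(P(12)) = 5579044/1 = 5579044*1 = 5579044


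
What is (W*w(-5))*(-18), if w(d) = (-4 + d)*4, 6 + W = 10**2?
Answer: 60912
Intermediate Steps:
W = 94 (W = -6 + 10**2 = -6 + 100 = 94)
w(d) = -16 + 4*d
(W*w(-5))*(-18) = (94*(-16 + 4*(-5)))*(-18) = (94*(-16 - 20))*(-18) = (94*(-36))*(-18) = -3384*(-18) = 60912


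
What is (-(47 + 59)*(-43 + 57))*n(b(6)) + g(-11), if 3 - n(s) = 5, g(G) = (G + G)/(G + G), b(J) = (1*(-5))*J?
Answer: 2969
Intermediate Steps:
b(J) = -5*J
g(G) = 1 (g(G) = (2*G)/((2*G)) = (2*G)*(1/(2*G)) = 1)
n(s) = -2 (n(s) = 3 - 1*5 = 3 - 5 = -2)
(-(47 + 59)*(-43 + 57))*n(b(6)) + g(-11) = -(47 + 59)*(-43 + 57)*(-2) + 1 = -106*14*(-2) + 1 = -1*1484*(-2) + 1 = -1484*(-2) + 1 = 2968 + 1 = 2969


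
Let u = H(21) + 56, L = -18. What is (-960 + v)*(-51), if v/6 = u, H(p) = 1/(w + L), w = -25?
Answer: 1368738/43 ≈ 31831.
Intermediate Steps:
H(p) = -1/43 (H(p) = 1/(-25 - 18) = 1/(-43) = -1/43)
u = 2407/43 (u = -1/43 + 56 = 2407/43 ≈ 55.977)
v = 14442/43 (v = 6*(2407/43) = 14442/43 ≈ 335.86)
(-960 + v)*(-51) = (-960 + 14442/43)*(-51) = -26838/43*(-51) = 1368738/43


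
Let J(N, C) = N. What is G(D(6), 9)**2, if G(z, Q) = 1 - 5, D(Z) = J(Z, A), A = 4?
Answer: 16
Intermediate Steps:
D(Z) = Z
G(z, Q) = -4
G(D(6), 9)**2 = (-4)**2 = 16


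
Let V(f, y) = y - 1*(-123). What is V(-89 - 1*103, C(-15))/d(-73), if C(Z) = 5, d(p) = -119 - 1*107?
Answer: -64/113 ≈ -0.56637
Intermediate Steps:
d(p) = -226 (d(p) = -119 - 107 = -226)
V(f, y) = 123 + y (V(f, y) = y + 123 = 123 + y)
V(-89 - 1*103, C(-15))/d(-73) = (123 + 5)/(-226) = 128*(-1/226) = -64/113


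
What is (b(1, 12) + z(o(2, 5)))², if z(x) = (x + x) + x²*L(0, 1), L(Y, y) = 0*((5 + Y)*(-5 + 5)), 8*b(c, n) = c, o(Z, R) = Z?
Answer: 1089/64 ≈ 17.016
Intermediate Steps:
b(c, n) = c/8
L(Y, y) = 0 (L(Y, y) = 0*((5 + Y)*0) = 0*0 = 0)
z(x) = 2*x (z(x) = (x + x) + x²*0 = 2*x + 0 = 2*x)
(b(1, 12) + z(o(2, 5)))² = ((⅛)*1 + 2*2)² = (⅛ + 4)² = (33/8)² = 1089/64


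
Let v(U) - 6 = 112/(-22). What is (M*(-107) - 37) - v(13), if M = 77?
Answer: -91046/11 ≈ -8276.9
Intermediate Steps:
v(U) = 10/11 (v(U) = 6 + 112/(-22) = 6 + 112*(-1/22) = 6 - 56/11 = 10/11)
(M*(-107) - 37) - v(13) = (77*(-107) - 37) - 1*10/11 = (-8239 - 37) - 10/11 = -8276 - 10/11 = -91046/11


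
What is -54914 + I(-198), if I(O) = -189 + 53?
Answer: -55050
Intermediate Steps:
I(O) = -136
-54914 + I(-198) = -54914 - 136 = -55050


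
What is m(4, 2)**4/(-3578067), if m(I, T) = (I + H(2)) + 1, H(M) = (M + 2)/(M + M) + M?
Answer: -4096/3578067 ≈ -0.0011448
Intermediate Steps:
H(M) = M + (2 + M)/(2*M) (H(M) = (2 + M)/((2*M)) + M = (2 + M)*(1/(2*M)) + M = (2 + M)/(2*M) + M = M + (2 + M)/(2*M))
m(I, T) = 4 + I (m(I, T) = (I + (1/2 + 2 + 1/2)) + 1 = (I + 3) + 1 = (3 + I) + 1 = 4 + I)
m(4, 2)**4/(-3578067) = (4 + 4)**4/(-3578067) = 8**4*(-1/3578067) = 4096*(-1/3578067) = -4096/3578067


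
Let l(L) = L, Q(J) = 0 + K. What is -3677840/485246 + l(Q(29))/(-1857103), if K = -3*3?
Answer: -3415061665153/450575901169 ≈ -7.5793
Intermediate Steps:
K = -9
Q(J) = -9 (Q(J) = 0 - 9 = -9)
-3677840/485246 + l(Q(29))/(-1857103) = -3677840/485246 - 9/(-1857103) = -3677840*1/485246 - 9*(-1/1857103) = -1838920/242623 + 9/1857103 = -3415061665153/450575901169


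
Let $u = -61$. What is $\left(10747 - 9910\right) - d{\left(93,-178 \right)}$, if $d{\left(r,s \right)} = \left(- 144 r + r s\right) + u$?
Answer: $30844$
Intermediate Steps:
$d{\left(r,s \right)} = -61 - 144 r + r s$ ($d{\left(r,s \right)} = \left(- 144 r + r s\right) - 61 = -61 - 144 r + r s$)
$\left(10747 - 9910\right) - d{\left(93,-178 \right)} = \left(10747 - 9910\right) - \left(-61 - 13392 + 93 \left(-178\right)\right) = \left(10747 - 9910\right) - \left(-61 - 13392 - 16554\right) = 837 - -30007 = 837 + 30007 = 30844$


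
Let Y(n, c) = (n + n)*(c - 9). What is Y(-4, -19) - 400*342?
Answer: -136576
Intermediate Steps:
Y(n, c) = 2*n*(-9 + c) (Y(n, c) = (2*n)*(-9 + c) = 2*n*(-9 + c))
Y(-4, -19) - 400*342 = 2*(-4)*(-9 - 19) - 400*342 = 2*(-4)*(-28) - 136800 = 224 - 136800 = -136576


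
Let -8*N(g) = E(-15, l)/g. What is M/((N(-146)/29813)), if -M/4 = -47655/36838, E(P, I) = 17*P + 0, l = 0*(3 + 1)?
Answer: -221256344736/313123 ≈ -7.0661e+5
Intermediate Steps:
l = 0 (l = 0*4 = 0)
E(P, I) = 17*P
N(g) = 255/(8*g) (N(g) = -17*(-15)/(8*g) = -(-255)/(8*g) = 255/(8*g))
M = 95310/18419 (M = -(-190620)/36838 = -4*(-47655/36838) = 95310/18419 ≈ 5.1745)
M/((N(-146)/29813)) = 95310/(18419*((((255/8)/(-146))/29813))) = 95310/(18419*((((255/8)*(-1/146))*(1/29813)))) = 95310/(18419*((-255/1168*1/29813))) = 95310/(18419*(-255/34821584)) = (95310/18419)*(-34821584/255) = -221256344736/313123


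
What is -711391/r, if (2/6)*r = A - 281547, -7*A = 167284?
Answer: 4979737/6414339 ≈ 0.77634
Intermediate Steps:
A = -167284/7 (A = -⅐*167284 = -167284/7 ≈ -23898.)
r = -6414339/7 (r = 3*(-167284/7 - 281547) = 3*(-2138113/7) = -6414339/7 ≈ -9.1633e+5)
-711391/r = -711391/(-6414339/7) = -711391*(-7/6414339) = 4979737/6414339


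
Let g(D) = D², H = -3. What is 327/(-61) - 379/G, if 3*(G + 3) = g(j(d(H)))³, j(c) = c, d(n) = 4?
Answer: -23046/4087 ≈ -5.6389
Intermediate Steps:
G = 4087/3 (G = -3 + (4²)³/3 = -3 + (⅓)*16³ = -3 + (⅓)*4096 = -3 + 4096/3 = 4087/3 ≈ 1362.3)
327/(-61) - 379/G = 327/(-61) - 379/4087/3 = 327*(-1/61) - 379*3/4087 = -327/61 - 1137/4087 = -23046/4087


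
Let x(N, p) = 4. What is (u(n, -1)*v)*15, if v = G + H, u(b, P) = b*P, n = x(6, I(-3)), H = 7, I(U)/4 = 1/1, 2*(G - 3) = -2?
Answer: -540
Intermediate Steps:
G = 2 (G = 3 + (½)*(-2) = 3 - 1 = 2)
I(U) = 4 (I(U) = 4/1 = 4*1 = 4)
n = 4
u(b, P) = P*b
v = 9 (v = 2 + 7 = 9)
(u(n, -1)*v)*15 = (-1*4*9)*15 = -4*9*15 = -36*15 = -540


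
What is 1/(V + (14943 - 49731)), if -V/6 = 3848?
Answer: -1/57876 ≈ -1.7278e-5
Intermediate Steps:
V = -23088 (V = -6*3848 = -23088)
1/(V + (14943 - 49731)) = 1/(-23088 + (14943 - 49731)) = 1/(-23088 - 34788) = 1/(-57876) = -1/57876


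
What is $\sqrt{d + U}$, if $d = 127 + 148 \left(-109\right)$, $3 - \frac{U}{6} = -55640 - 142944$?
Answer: $3 \sqrt{130613} \approx 1084.2$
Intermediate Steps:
$U = 1191522$ ($U = 18 - 6 \left(-55640 - 142944\right) = 18 - -1191504 = 18 + 1191504 = 1191522$)
$d = -16005$ ($d = 127 - 16132 = -16005$)
$\sqrt{d + U} = \sqrt{-16005 + 1191522} = \sqrt{1175517} = 3 \sqrt{130613}$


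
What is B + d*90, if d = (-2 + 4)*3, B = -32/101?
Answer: 54508/101 ≈ 539.68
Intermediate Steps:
B = -32/101 (B = -32*1/101 = -32/101 ≈ -0.31683)
d = 6 (d = 2*3 = 6)
B + d*90 = -32/101 + 6*90 = -32/101 + 540 = 54508/101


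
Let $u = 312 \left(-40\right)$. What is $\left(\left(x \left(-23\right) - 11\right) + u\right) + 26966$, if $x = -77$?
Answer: $16246$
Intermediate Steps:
$u = -12480$
$\left(\left(x \left(-23\right) - 11\right) + u\right) + 26966 = \left(\left(\left(-77\right) \left(-23\right) - 11\right) - 12480\right) + 26966 = \left(\left(1771 - 11\right) - 12480\right) + 26966 = \left(1760 - 12480\right) + 26966 = -10720 + 26966 = 16246$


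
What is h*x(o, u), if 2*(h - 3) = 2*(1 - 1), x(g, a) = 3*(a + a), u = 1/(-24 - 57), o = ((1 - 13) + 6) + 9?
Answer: -2/9 ≈ -0.22222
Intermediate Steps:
o = 3 (o = (-12 + 6) + 9 = -6 + 9 = 3)
u = -1/81 (u = 1/(-81) = -1/81 ≈ -0.012346)
x(g, a) = 6*a (x(g, a) = 3*(2*a) = 6*a)
h = 3 (h = 3 + (2*(1 - 1))/2 = 3 + (2*0)/2 = 3 + (1/2)*0 = 3 + 0 = 3)
h*x(o, u) = 3*(6*(-1/81)) = 3*(-2/27) = -2/9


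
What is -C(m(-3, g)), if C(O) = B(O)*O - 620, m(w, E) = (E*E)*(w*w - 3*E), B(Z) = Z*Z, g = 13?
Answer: 130323843620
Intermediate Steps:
B(Z) = Z²
m(w, E) = E²*(w² - 3*E)
C(O) = -620 + O³ (C(O) = O²*O - 620 = O³ - 620 = -620 + O³)
-C(m(-3, g)) = -(-620 + (13²*((-3)² - 3*13))³) = -(-620 + (169*(9 - 39))³) = -(-620 + (169*(-30))³) = -(-620 + (-5070)³) = -(-620 - 130323843000) = -1*(-130323843620) = 130323843620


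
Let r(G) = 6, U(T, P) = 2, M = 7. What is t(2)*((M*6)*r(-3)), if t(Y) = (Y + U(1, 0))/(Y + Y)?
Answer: 252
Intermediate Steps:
t(Y) = (2 + Y)/(2*Y) (t(Y) = (Y + 2)/(Y + Y) = (2 + Y)/((2*Y)) = (2 + Y)*(1/(2*Y)) = (2 + Y)/(2*Y))
t(2)*((M*6)*r(-3)) = ((½)*(2 + 2)/2)*((7*6)*6) = ((½)*(½)*4)*(42*6) = 1*252 = 252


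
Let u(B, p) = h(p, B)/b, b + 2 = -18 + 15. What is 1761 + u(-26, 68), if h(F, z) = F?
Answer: 8737/5 ≈ 1747.4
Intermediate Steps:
b = -5 (b = -2 + (-18 + 15) = -2 - 3 = -5)
u(B, p) = -p/5 (u(B, p) = p/(-5) = p*(-⅕) = -p/5)
1761 + u(-26, 68) = 1761 - ⅕*68 = 1761 - 68/5 = 8737/5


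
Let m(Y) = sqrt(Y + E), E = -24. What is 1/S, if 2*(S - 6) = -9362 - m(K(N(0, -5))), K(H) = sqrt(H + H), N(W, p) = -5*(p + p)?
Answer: -9350/43711257 + I*sqrt(14)/43711257 ≈ -0.0002139 + 8.5599e-8*I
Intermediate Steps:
N(W, p) = -10*p
K(H) = sqrt(2)*sqrt(H) (K(H) = sqrt(2*H) = sqrt(2)*sqrt(H))
m(Y) = sqrt(-24 + Y) (m(Y) = sqrt(Y - 24) = sqrt(-24 + Y))
S = -4675 - I*sqrt(14)/2 (S = 6 + (-9362 - sqrt(-24 + sqrt(2)*sqrt(-10*(-5))))/2 = 6 + (-9362 - sqrt(-24 + sqrt(2)*sqrt(50)))/2 = 6 + (-9362 - sqrt(-24 + sqrt(2)*(5*sqrt(2))))/2 = 6 + (-9362 - sqrt(-24 + 10))/2 = 6 + (-9362 - sqrt(-14))/2 = 6 + (-9362 - I*sqrt(14))/2 = 6 + (-4681 - I*sqrt(14)/2) = -4675 - I*sqrt(14)/2 ≈ -4675.0 - 1.8708*I)
1/S = 1/(-4675 - I*sqrt(14)/2)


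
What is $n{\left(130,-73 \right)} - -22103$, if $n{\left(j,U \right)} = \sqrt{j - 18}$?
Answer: $22103 + 4 \sqrt{7} \approx 22114.0$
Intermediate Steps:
$n{\left(j,U \right)} = \sqrt{-18 + j}$
$n{\left(130,-73 \right)} - -22103 = \sqrt{-18 + 130} - -22103 = \sqrt{112} + 22103 = 4 \sqrt{7} + 22103 = 22103 + 4 \sqrt{7}$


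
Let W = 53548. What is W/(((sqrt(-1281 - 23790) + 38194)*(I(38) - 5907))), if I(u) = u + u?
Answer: -2045212312/8506301908517 + 53548*I*sqrt(25071)/8506301908517 ≈ -0.00024043 + 9.9676e-7*I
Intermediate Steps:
I(u) = 2*u
W/(((sqrt(-1281 - 23790) + 38194)*(I(38) - 5907))) = 53548/(((sqrt(-1281 - 23790) + 38194)*(2*38 - 5907))) = 53548/(((sqrt(-25071) + 38194)*(76 - 5907))) = 53548/(((I*sqrt(25071) + 38194)*(-5831))) = 53548/(((38194 + I*sqrt(25071))*(-5831))) = 53548/(-222709214 - 5831*I*sqrt(25071))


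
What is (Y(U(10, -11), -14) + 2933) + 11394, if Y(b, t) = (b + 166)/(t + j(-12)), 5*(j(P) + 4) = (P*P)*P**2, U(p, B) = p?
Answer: 147898061/10323 ≈ 14327.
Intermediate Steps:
j(P) = -4 + P**4/5 (j(P) = -4 + ((P*P)*P**2)/5 = -4 + (P**2*P**2)/5 = -4 + P**4/5)
Y(b, t) = (166 + b)/(20716/5 + t) (Y(b, t) = (b + 166)/(t + (-4 + (1/5)*(-12)**4)) = (166 + b)/(t + (-4 + (1/5)*20736)) = (166 + b)/(t + (-4 + 20736/5)) = (166 + b)/(t + 20716/5) = (166 + b)/(20716/5 + t))
(Y(U(10, -11), -14) + 2933) + 11394 = (5*(166 + 10)/(20716 + 5*(-14)) + 2933) + 11394 = (5*176/(20716 - 70) + 2933) + 11394 = (5*176/20646 + 2933) + 11394 = (5*(1/20646)*176 + 2933) + 11394 = (440/10323 + 2933) + 11394 = 30277799/10323 + 11394 = 147898061/10323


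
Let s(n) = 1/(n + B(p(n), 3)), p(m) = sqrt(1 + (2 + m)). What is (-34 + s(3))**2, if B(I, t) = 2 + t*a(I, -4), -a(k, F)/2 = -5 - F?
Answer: 139129/121 ≈ 1149.8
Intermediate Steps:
p(m) = sqrt(3 + m)
a(k, F) = 10 + 2*F (a(k, F) = -2*(-5 - F) = 10 + 2*F)
B(I, t) = 2 + 2*t (B(I, t) = 2 + t*(10 + 2*(-4)) = 2 + t*(10 - 8) = 2 + t*2 = 2 + 2*t)
s(n) = 1/(8 + n) (s(n) = 1/(n + (2 + 2*3)) = 1/(n + (2 + 6)) = 1/(n + 8) = 1/(8 + n))
(-34 + s(3))**2 = (-34 + 1/(8 + 3))**2 = (-34 + 1/11)**2 = (-373/11)**2 = 139129/121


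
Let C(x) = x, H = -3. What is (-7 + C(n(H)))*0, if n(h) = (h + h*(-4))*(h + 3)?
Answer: 0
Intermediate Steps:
n(h) = -3*h*(3 + h) (n(h) = (h - 4*h)*(3 + h) = (-3*h)*(3 + h) = -3*h*(3 + h))
(-7 + C(n(H)))*0 = (-7 - 3*(-3)*(3 - 3))*0 = (-7 - 3*(-3)*0)*0 = (-7 + 0)*0 = -7*0 = 0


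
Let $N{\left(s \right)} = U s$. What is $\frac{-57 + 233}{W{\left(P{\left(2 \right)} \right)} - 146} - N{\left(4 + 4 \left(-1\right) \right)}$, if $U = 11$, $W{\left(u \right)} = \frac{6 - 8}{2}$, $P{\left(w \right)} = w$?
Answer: $- \frac{176}{147} \approx -1.1973$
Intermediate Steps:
$W{\left(u \right)} = -1$ ($W{\left(u \right)} = \left(6 - 8\right) \frac{1}{2} = \left(-2\right) \frac{1}{2} = -1$)
$N{\left(s \right)} = 11 s$
$\frac{-57 + 233}{W{\left(P{\left(2 \right)} \right)} - 146} - N{\left(4 + 4 \left(-1\right) \right)} = \frac{-57 + 233}{-1 - 146} - 11 \left(4 + 4 \left(-1\right)\right) = \frac{176}{-147} - 11 \left(4 - 4\right) = 176 \left(- \frac{1}{147}\right) - 11 \cdot 0 = - \frac{176}{147} - 0 = - \frac{176}{147} + 0 = - \frac{176}{147}$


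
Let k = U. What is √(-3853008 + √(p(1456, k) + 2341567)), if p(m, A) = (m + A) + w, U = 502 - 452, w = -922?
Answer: √(-3853008 + 21*√5311) ≈ 1962.5*I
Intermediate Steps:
U = 50
k = 50
p(m, A) = -922 + A + m (p(m, A) = (m + A) - 922 = (A + m) - 922 = -922 + A + m)
√(-3853008 + √(p(1456, k) + 2341567)) = √(-3853008 + √((-922 + 50 + 1456) + 2341567)) = √(-3853008 + √(584 + 2341567)) = √(-3853008 + √2342151) = √(-3853008 + 21*√5311)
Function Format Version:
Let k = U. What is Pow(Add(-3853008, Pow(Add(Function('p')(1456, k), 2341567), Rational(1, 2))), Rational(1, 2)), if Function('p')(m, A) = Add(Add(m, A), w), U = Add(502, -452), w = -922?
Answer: Pow(Add(-3853008, Mul(21, Pow(5311, Rational(1, 2)))), Rational(1, 2)) ≈ Mul(1962.5, I)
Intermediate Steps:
U = 50
k = 50
Function('p')(m, A) = Add(-922, A, m) (Function('p')(m, A) = Add(Add(m, A), -922) = Add(Add(A, m), -922) = Add(-922, A, m))
Pow(Add(-3853008, Pow(Add(Function('p')(1456, k), 2341567), Rational(1, 2))), Rational(1, 2)) = Pow(Add(-3853008, Pow(Add(Add(-922, 50, 1456), 2341567), Rational(1, 2))), Rational(1, 2)) = Pow(Add(-3853008, Pow(Add(584, 2341567), Rational(1, 2))), Rational(1, 2)) = Pow(Add(-3853008, Pow(2342151, Rational(1, 2))), Rational(1, 2)) = Pow(Add(-3853008, Mul(21, Pow(5311, Rational(1, 2)))), Rational(1, 2))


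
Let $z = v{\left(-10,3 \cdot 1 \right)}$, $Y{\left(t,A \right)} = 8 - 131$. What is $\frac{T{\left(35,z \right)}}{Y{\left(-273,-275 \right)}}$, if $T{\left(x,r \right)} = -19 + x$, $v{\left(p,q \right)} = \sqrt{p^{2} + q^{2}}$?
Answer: $- \frac{16}{123} \approx -0.13008$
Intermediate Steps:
$Y{\left(t,A \right)} = -123$
$z = \sqrt{109}$ ($z = \sqrt{\left(-10\right)^{2} + \left(3 \cdot 1\right)^{2}} = \sqrt{100 + 3^{2}} = \sqrt{100 + 9} = \sqrt{109} \approx 10.44$)
$\frac{T{\left(35,z \right)}}{Y{\left(-273,-275 \right)}} = \frac{-19 + 35}{-123} = 16 \left(- \frac{1}{123}\right) = - \frac{16}{123}$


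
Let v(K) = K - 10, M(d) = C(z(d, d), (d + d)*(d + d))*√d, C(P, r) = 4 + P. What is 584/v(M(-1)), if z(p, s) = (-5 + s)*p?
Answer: -146/5 - 146*I/5 ≈ -29.2 - 29.2*I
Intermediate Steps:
z(p, s) = p*(-5 + s)
M(d) = √d*(4 + d*(-5 + d)) (M(d) = (4 + d*(-5 + d))*√d = √d*(4 + d*(-5 + d)))
v(K) = -10 + K
584/v(M(-1)) = 584/(-10 + √(-1)*(4 - (-5 - 1))) = 584/(-10 + I*(4 - 1*(-6))) = 584/(-10 + I*(4 + 6)) = 584/(-10 + I*10) = 584/(-10 + 10*I) = 584*((-10 - 10*I)/200) = 73*(-10 - 10*I)/25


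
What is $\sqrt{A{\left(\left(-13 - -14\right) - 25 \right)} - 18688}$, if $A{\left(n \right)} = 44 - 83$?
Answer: $i \sqrt{18727} \approx 136.85 i$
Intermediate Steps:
$A{\left(n \right)} = -39$
$\sqrt{A{\left(\left(-13 - -14\right) - 25 \right)} - 18688} = \sqrt{-39 - 18688} = \sqrt{-18727} = i \sqrt{18727}$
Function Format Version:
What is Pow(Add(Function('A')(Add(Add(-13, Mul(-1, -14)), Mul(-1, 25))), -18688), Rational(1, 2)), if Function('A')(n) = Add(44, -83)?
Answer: Mul(I, Pow(18727, Rational(1, 2))) ≈ Mul(136.85, I)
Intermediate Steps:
Function('A')(n) = -39
Pow(Add(Function('A')(Add(Add(-13, Mul(-1, -14)), Mul(-1, 25))), -18688), Rational(1, 2)) = Pow(Add(-39, -18688), Rational(1, 2)) = Pow(-18727, Rational(1, 2)) = Mul(I, Pow(18727, Rational(1, 2)))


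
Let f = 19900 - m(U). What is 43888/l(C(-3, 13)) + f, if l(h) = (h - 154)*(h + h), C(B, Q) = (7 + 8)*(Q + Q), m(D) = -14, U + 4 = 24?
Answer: 17624101/885 ≈ 19914.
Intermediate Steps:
U = 20 (U = -4 + 24 = 20)
C(B, Q) = 30*Q (C(B, Q) = 15*(2*Q) = 30*Q)
l(h) = 2*h*(-154 + h) (l(h) = (-154 + h)*(2*h) = 2*h*(-154 + h))
f = 19914 (f = 19900 - 1*(-14) = 19900 + 14 = 19914)
43888/l(C(-3, 13)) + f = 43888/((2*(30*13)*(-154 + 30*13))) + 19914 = 43888/((2*390*(-154 + 390))) + 19914 = 43888/((2*390*236)) + 19914 = 43888/184080 + 19914 = 43888*(1/184080) + 19914 = 211/885 + 19914 = 17624101/885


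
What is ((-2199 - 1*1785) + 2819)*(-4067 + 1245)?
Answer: 3287630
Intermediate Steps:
((-2199 - 1*1785) + 2819)*(-4067 + 1245) = ((-2199 - 1785) + 2819)*(-2822) = (-3984 + 2819)*(-2822) = -1165*(-2822) = 3287630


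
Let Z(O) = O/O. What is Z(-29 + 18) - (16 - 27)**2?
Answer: -120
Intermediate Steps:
Z(O) = 1
Z(-29 + 18) - (16 - 27)**2 = 1 - (16 - 27)**2 = 1 - 1*(-11)**2 = 1 - 1*121 = 1 - 121 = -120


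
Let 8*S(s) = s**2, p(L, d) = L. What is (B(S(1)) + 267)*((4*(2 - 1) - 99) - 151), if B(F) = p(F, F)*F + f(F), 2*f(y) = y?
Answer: -2102439/32 ≈ -65701.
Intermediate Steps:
f(y) = y/2
S(s) = s**2/8
B(F) = F**2 + F/2 (B(F) = F*F + F/2 = F**2 + F/2)
(B(S(1)) + 267)*((4*(2 - 1) - 99) - 151) = (((1/8)*1**2)*(1/2 + (1/8)*1**2) + 267)*((4*(2 - 1) - 99) - 151) = (((1/8)*1)*(1/2 + (1/8)*1) + 267)*((4*1 - 99) - 151) = ((1/2 + 1/8)/8 + 267)*((4 - 99) - 151) = ((1/8)*(5/8) + 267)*(-95 - 151) = (5/64 + 267)*(-246) = (17093/64)*(-246) = -2102439/32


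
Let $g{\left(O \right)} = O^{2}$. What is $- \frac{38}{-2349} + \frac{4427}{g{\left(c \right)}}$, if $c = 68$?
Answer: $\frac{10574735}{10861776} \approx 0.97357$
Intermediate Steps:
$- \frac{38}{-2349} + \frac{4427}{g{\left(c \right)}} = - \frac{38}{-2349} + \frac{4427}{68^{2}} = \left(-38\right) \left(- \frac{1}{2349}\right) + \frac{4427}{4624} = \frac{38}{2349} + 4427 \cdot \frac{1}{4624} = \frac{38}{2349} + \frac{4427}{4624} = \frac{10574735}{10861776}$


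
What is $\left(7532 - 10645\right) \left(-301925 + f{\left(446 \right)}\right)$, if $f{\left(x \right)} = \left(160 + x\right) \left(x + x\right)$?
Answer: $-742845851$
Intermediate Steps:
$f{\left(x \right)} = 2 x \left(160 + x\right)$ ($f{\left(x \right)} = \left(160 + x\right) 2 x = 2 x \left(160 + x\right)$)
$\left(7532 - 10645\right) \left(-301925 + f{\left(446 \right)}\right) = \left(7532 - 10645\right) \left(-301925 + 2 \cdot 446 \left(160 + 446\right)\right) = - 3113 \left(-301925 + 2 \cdot 446 \cdot 606\right) = - 3113 \left(-301925 + 540552\right) = \left(-3113\right) 238627 = -742845851$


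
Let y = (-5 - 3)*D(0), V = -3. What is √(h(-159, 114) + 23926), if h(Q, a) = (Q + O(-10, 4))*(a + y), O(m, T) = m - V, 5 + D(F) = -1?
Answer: I*√2966 ≈ 54.461*I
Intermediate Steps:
D(F) = -6 (D(F) = -5 - 1 = -6)
y = 48 (y = (-5 - 3)*(-6) = -8*(-6) = 48)
O(m, T) = 3 + m (O(m, T) = m - 1*(-3) = m + 3 = 3 + m)
h(Q, a) = (-7 + Q)*(48 + a) (h(Q, a) = (Q + (3 - 10))*(a + 48) = (Q - 7)*(48 + a) = (-7 + Q)*(48 + a))
√(h(-159, 114) + 23926) = √((-336 - 7*114 + 48*(-159) - 159*114) + 23926) = √((-336 - 798 - 7632 - 18126) + 23926) = √(-26892 + 23926) = √(-2966) = I*√2966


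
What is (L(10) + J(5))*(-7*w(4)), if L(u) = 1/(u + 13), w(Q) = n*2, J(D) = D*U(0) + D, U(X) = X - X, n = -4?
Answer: 6496/23 ≈ 282.43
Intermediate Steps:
U(X) = 0
J(D) = D (J(D) = D*0 + D = 0 + D = D)
w(Q) = -8 (w(Q) = -4*2 = -8)
L(u) = 1/(13 + u)
(L(10) + J(5))*(-7*w(4)) = (1/(13 + 10) + 5)*(-7*(-8)) = (1/23 + 5)*56 = (116/23)*56 = 6496/23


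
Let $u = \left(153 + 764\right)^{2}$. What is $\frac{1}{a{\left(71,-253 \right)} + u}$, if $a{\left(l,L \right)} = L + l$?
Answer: $\frac{1}{840707} \approx 1.1895 \cdot 10^{-6}$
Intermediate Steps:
$u = 840889$ ($u = 917^{2} = 840889$)
$\frac{1}{a{\left(71,-253 \right)} + u} = \frac{1}{\left(-253 + 71\right) + 840889} = \frac{1}{-182 + 840889} = \frac{1}{840707}$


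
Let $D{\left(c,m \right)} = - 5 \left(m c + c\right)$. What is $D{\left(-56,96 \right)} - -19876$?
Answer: $47036$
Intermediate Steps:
$D{\left(c,m \right)} = - 5 c - 5 c m$ ($D{\left(c,m \right)} = - 5 \left(c m + c\right) = - 5 \left(c + c m\right) = - 5 c - 5 c m$)
$D{\left(-56,96 \right)} - -19876 = \left(-5\right) \left(-56\right) \left(1 + 96\right) - -19876 = \left(-5\right) \left(-56\right) 97 + 19876 = 27160 + 19876 = 47036$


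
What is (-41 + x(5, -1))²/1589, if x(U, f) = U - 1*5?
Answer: 1681/1589 ≈ 1.0579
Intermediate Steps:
x(U, f) = -5 + U (x(U, f) = U - 5 = -5 + U)
(-41 + x(5, -1))²/1589 = (-41 + (-5 + 5))²/1589 = (-41 + 0)²*(1/1589) = (-41)²*(1/1589) = 1681*(1/1589) = 1681/1589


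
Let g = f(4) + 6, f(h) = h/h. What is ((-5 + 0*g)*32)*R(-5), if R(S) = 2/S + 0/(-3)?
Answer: 64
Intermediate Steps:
f(h) = 1
g = 7 (g = 1 + 6 = 7)
R(S) = 2/S (R(S) = 2/S + 0*(-⅓) = 2/S + 0 = 2/S)
((-5 + 0*g)*32)*R(-5) = ((-5 + 0*7)*32)*(2/(-5)) = ((-5 + 0)*32)*(2*(-⅕)) = -5*32*(-⅖) = -160*(-⅖) = 64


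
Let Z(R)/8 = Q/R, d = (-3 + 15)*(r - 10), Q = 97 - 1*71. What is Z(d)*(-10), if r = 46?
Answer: -130/27 ≈ -4.8148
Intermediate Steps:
Q = 26 (Q = 97 - 71 = 26)
d = 432 (d = (-3 + 15)*(46 - 10) = 12*36 = 432)
Z(R) = 208/R (Z(R) = 8*(26/R) = 208/R)
Z(d)*(-10) = (208/432)*(-10) = (208*(1/432))*(-10) = (13/27)*(-10) = -130/27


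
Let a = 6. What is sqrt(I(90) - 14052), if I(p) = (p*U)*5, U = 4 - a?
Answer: 2*I*sqrt(3738) ≈ 122.28*I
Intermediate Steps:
U = -2 (U = 4 - 1*6 = 4 - 6 = -2)
I(p) = -10*p (I(p) = (p*(-2))*5 = -2*p*5 = -10*p)
sqrt(I(90) - 14052) = sqrt(-10*90 - 14052) = sqrt(-900 - 14052) = sqrt(-14952) = 2*I*sqrt(3738)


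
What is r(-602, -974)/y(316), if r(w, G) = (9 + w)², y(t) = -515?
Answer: -351649/515 ≈ -682.81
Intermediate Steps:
r(-602, -974)/y(316) = (9 - 602)²/(-515) = (-593)²*(-1/515) = 351649*(-1/515) = -351649/515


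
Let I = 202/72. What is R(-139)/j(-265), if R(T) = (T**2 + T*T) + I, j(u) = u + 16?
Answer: -1391213/8964 ≈ -155.20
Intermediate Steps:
j(u) = 16 + u
I = 101/36 (I = 202*(1/72) = 101/36 ≈ 2.8056)
R(T) = 101/36 + 2*T**2 (R(T) = (T**2 + T*T) + 101/36 = (T**2 + T**2) + 101/36 = 2*T**2 + 101/36 = 101/36 + 2*T**2)
R(-139)/j(-265) = (101/36 + 2*(-139)**2)/(16 - 265) = (101/36 + 2*19321)/(-249) = (101/36 + 38642)*(-1/249) = (1391213/36)*(-1/249) = -1391213/8964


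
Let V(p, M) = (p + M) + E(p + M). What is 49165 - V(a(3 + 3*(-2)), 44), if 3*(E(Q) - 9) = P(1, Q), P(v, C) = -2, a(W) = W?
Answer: 147347/3 ≈ 49116.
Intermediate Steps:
E(Q) = 25/3 (E(Q) = 9 + (1/3)*(-2) = 9 - 2/3 = 25/3)
V(p, M) = 25/3 + M + p (V(p, M) = (p + M) + 25/3 = (M + p) + 25/3 = 25/3 + M + p)
49165 - V(a(3 + 3*(-2)), 44) = 49165 - (25/3 + 44 + (3 + 3*(-2))) = 49165 - (25/3 + 44 + (3 - 6)) = 49165 - (25/3 + 44 - 3) = 49165 - 1*148/3 = 49165 - 148/3 = 147347/3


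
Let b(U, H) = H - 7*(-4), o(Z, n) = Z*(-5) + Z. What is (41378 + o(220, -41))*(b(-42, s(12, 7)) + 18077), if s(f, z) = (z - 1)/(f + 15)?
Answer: 6599027606/9 ≈ 7.3322e+8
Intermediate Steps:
s(f, z) = (-1 + z)/(15 + f)
o(Z, n) = -4*Z (o(Z, n) = -5*Z + Z = -4*Z)
b(U, H) = 28 + H (b(U, H) = H + 28 = 28 + H)
(41378 + o(220, -41))*(b(-42, s(12, 7)) + 18077) = (41378 - 4*220)*((28 + (-1 + 7)/(15 + 12)) + 18077) = (41378 - 880)*((28 + 6/27) + 18077) = 40498*((28 + (1/27)*6) + 18077) = 40498*((28 + 2/9) + 18077) = 40498*(254/9 + 18077) = 40498*(162947/9) = 6599027606/9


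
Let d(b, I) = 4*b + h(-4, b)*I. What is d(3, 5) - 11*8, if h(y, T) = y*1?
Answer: -96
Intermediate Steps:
h(y, T) = y
d(b, I) = -4*I + 4*b (d(b, I) = 4*b - 4*I = -4*I + 4*b)
d(3, 5) - 11*8 = (-4*5 + 4*3) - 11*8 = (-20 + 12) - 88 = -8 - 88 = -96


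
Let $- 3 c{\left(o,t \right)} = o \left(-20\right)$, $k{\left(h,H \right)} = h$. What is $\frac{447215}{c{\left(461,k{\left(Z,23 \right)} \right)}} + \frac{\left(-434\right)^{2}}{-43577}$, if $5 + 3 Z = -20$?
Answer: $\frac{11345644369}{80355988} \approx 141.19$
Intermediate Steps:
$Z = - \frac{25}{3}$ ($Z = - \frac{5}{3} + \frac{1}{3} \left(-20\right) = - \frac{5}{3} - \frac{20}{3} = - \frac{25}{3} \approx -8.3333$)
$c{\left(o,t \right)} = \frac{20 o}{3}$ ($c{\left(o,t \right)} = - \frac{o \left(-20\right)}{3} = - \frac{\left(-20\right) o}{3} = \frac{20 o}{3}$)
$\frac{447215}{c{\left(461,k{\left(Z,23 \right)} \right)}} + \frac{\left(-434\right)^{2}}{-43577} = \frac{447215}{\frac{20}{3} \cdot 461} + \frac{\left(-434\right)^{2}}{-43577} = \frac{447215}{\frac{9220}{3}} + 188356 \left(- \frac{1}{43577}\right) = 447215 \cdot \frac{3}{9220} - \frac{188356}{43577} = \frac{268329}{1844} - \frac{188356}{43577} = \frac{11345644369}{80355988}$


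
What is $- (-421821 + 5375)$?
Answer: $416446$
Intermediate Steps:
$- (-421821 + 5375) = \left(-1\right) \left(-416446\right) = 416446$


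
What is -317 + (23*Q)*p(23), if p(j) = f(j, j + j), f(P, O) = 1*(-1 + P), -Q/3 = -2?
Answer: 2719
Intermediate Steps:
Q = 6 (Q = -3*(-2) = 6)
f(P, O) = -1 + P
p(j) = -1 + j
-317 + (23*Q)*p(23) = -317 + (23*6)*(-1 + 23) = -317 + 138*22 = -317 + 3036 = 2719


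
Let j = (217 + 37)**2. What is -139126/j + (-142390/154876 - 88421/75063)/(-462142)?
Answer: -93433556128420664855/43327429762521164892 ≈ -2.1565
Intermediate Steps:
j = 64516 (j = 254**2 = 64516)
-139126/j + (-142390/154876 - 88421/75063)/(-462142) = -139126/64516 + (-142390/154876 - 88421/75063)/(-462142) = -139126*1/64516 + (-142390*1/154876 - 88421*1/75063)*(-1/462142) = -69563/32258 + (-71195/77438 - 88421/75063)*(-1/462142) = -69563/32258 - 12191255683/5812728594*(-1/462142) = -69563/32258 + 12191255683/2686306017888348 = -93433556128420664855/43327429762521164892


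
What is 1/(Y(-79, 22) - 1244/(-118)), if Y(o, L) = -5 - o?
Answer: 59/4988 ≈ 0.011828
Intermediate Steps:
1/(Y(-79, 22) - 1244/(-118)) = 1/((-5 - 1*(-79)) - 1244/(-118)) = 1/((-5 + 79) - 1244*(-1/118)) = 1/(74 + 622/59) = 1/(4988/59) = 59/4988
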